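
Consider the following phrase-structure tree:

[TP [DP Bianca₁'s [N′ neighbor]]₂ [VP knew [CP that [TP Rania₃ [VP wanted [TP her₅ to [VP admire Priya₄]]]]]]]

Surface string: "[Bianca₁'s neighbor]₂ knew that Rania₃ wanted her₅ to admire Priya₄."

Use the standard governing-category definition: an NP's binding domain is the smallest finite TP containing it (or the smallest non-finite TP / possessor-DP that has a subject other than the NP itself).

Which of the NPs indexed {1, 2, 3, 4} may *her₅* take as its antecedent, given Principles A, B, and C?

{1, 2}

*her* is a pronoun, so Principle B applies: it must be free in its binding domain.
Binding domain of *her₅*: the embedded TP, whose subject is Rania₃.
*Bianca₁* and the pronoun do not c-command one another → neither Principle B nor Principle C is at stake; coindexation permitted.
*[Bianca₁'s neighbor]₂* c-commands the pronoun but from outside its binding domain, and is not c-commanded by it → coindexation permitted.
*Rania₃* c-commands the pronoun within its binding domain → coindexation would violate Principle B.
*Priya₄*: the pronoun c-commands this R-expression → coindexation would violate Principle C on *Priya₄*.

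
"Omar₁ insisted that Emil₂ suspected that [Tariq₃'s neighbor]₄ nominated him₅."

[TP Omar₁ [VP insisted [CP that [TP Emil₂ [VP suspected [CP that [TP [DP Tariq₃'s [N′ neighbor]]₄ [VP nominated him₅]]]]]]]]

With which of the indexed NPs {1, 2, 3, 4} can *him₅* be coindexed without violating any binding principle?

{1, 2, 3}

*him* is a pronoun, so Principle B applies: it must be free in its binding domain.
Binding domain of *him₅*: the embedded TP, whose subject is [Tariq₃'s neighbor]₄.
*Omar₁* c-commands the pronoun but from outside its binding domain, and is not c-commanded by it → coindexation permitted.
*Emil₂* c-commands the pronoun but from outside its binding domain, and is not c-commanded by it → coindexation permitted.
*Tariq₃* and the pronoun do not c-command one another → neither Principle B nor Principle C is at stake; coindexation permitted.
*[Tariq₃'s neighbor]₄* c-commands the pronoun within its binding domain → coindexation would violate Principle B.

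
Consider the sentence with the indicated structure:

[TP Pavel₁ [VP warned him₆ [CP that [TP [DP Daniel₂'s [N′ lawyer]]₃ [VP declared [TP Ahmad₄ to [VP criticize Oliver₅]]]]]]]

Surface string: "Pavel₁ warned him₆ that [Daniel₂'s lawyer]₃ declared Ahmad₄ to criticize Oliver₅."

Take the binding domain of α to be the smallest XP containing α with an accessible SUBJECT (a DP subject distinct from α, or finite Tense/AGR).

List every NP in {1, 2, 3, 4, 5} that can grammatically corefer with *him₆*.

none

*him* is a pronoun, so Principle B applies: it must be free in its binding domain.
Binding domain of *him₆*: the matrix TP, whose subject is Pavel₁.
*Pavel₁* c-commands the pronoun within its binding domain → coindexation would violate Principle B.
*Daniel₂*: the pronoun c-commands this R-expression → coindexation would violate Principle C on *Daniel₂*.
*[Daniel₂'s lawyer]₃*: the pronoun c-commands this R-expression → coindexation would violate Principle C on *[Daniel₂'s lawyer]₃*.
*Ahmad₄*: the pronoun c-commands this R-expression → coindexation would violate Principle C on *Ahmad₄*.
*Oliver₅*: the pronoun c-commands this R-expression → coindexation would violate Principle C on *Oliver₅*.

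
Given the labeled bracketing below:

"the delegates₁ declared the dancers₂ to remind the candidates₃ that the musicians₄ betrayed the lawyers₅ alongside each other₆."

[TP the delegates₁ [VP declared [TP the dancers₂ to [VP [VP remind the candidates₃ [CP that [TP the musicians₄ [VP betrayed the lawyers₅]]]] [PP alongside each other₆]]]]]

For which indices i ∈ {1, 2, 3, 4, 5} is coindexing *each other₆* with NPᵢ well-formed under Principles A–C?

{2}

*each other* is an anaphor, so Principle A applies: it must be bound in its binding domain.
Binding domain of *each other₆*: the embedded TP, whose subject is the dancers₂.
*the delegates₁* c-commands the anaphor but is outside its binding domain → cannot satisfy Principle A.
*the dancers₂* c-commands the anaphor within its binding domain → licit binder.
*the candidates₃* does not c-command the anaphor → cannot bind it.
*the musicians₄* does not c-command the anaphor → cannot bind it.
*the lawyers₅* does not c-command the anaphor → cannot bind it.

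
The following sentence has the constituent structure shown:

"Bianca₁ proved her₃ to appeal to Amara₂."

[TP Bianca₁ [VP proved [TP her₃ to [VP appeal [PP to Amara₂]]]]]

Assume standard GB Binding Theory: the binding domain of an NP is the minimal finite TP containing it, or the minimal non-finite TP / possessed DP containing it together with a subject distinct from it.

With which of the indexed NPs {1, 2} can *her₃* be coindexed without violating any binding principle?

*her* is a pronoun, so Principle B applies: it must be free in its binding domain.
Binding domain of *her₃*: the matrix TP, whose subject is Bianca₁.
*Bianca₁* c-commands the pronoun within its binding domain → coindexation would violate Principle B.
*Amara₂*: the pronoun c-commands this R-expression → coindexation would violate Principle C on *Amara₂*.

none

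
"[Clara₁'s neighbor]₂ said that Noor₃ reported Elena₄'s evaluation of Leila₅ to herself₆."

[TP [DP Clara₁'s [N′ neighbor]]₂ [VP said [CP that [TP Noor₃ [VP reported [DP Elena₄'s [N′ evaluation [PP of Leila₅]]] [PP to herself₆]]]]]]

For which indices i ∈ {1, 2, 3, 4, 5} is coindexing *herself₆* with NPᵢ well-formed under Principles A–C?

{3}

*herself* is an anaphor, so Principle A applies: it must be bound in its binding domain.
Binding domain of *herself₆*: the embedded TP, whose subject is Noor₃.
*Clara₁* does not c-command the anaphor → cannot bind it.
*[Clara₁'s neighbor]₂* c-commands the anaphor but is outside its binding domain → cannot satisfy Principle A.
*Noor₃* c-commands the anaphor within its binding domain → licit binder.
*Elena₄* does not c-command the anaphor → cannot bind it.
*Leila₅* does not c-command the anaphor → cannot bind it.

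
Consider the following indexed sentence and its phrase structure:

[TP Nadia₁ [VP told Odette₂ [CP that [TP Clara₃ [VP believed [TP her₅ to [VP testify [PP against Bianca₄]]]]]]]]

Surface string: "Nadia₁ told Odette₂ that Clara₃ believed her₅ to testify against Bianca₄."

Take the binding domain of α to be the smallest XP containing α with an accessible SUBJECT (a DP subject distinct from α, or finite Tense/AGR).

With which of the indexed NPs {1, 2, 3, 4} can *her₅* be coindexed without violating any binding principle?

{1, 2}

*her* is a pronoun, so Principle B applies: it must be free in its binding domain.
Binding domain of *her₅*: the embedded TP, whose subject is Clara₃.
*Nadia₁* c-commands the pronoun but from outside its binding domain, and is not c-commanded by it → coindexation permitted.
*Odette₂* c-commands the pronoun but from outside its binding domain, and is not c-commanded by it → coindexation permitted.
*Clara₃* c-commands the pronoun within its binding domain → coindexation would violate Principle B.
*Bianca₄*: the pronoun c-commands this R-expression → coindexation would violate Principle C on *Bianca₄*.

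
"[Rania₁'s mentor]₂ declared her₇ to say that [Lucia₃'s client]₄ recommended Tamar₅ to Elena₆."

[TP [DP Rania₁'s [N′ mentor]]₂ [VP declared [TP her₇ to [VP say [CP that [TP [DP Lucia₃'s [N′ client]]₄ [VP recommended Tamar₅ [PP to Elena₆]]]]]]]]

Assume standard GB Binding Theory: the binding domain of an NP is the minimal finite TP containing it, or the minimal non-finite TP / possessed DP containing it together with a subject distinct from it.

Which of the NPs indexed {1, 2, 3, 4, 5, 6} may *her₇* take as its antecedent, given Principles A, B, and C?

{1}

*her* is a pronoun, so Principle B applies: it must be free in its binding domain.
Binding domain of *her₇*: the matrix TP, whose subject is [Rania₁'s mentor]₂.
*Rania₁* and the pronoun do not c-command one another → neither Principle B nor Principle C is at stake; coindexation permitted.
*[Rania₁'s mentor]₂* c-commands the pronoun within its binding domain → coindexation would violate Principle B.
*Lucia₃*: the pronoun c-commands this R-expression → coindexation would violate Principle C on *Lucia₃*.
*[Lucia₃'s client]₄*: the pronoun c-commands this R-expression → coindexation would violate Principle C on *[Lucia₃'s client]₄*.
*Tamar₅*: the pronoun c-commands this R-expression → coindexation would violate Principle C on *Tamar₅*.
*Elena₆*: the pronoun c-commands this R-expression → coindexation would violate Principle C on *Elena₆*.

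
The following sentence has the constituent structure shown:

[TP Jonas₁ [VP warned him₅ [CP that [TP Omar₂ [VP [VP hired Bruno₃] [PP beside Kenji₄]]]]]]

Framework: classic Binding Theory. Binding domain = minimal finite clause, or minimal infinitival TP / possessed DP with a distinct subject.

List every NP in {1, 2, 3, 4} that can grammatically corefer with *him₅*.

*him* is a pronoun, so Principle B applies: it must be free in its binding domain.
Binding domain of *him₅*: the matrix TP, whose subject is Jonas₁.
*Jonas₁* c-commands the pronoun within its binding domain → coindexation would violate Principle B.
*Omar₂*: the pronoun c-commands this R-expression → coindexation would violate Principle C on *Omar₂*.
*Bruno₃*: the pronoun c-commands this R-expression → coindexation would violate Principle C on *Bruno₃*.
*Kenji₄*: the pronoun c-commands this R-expression → coindexation would violate Principle C on *Kenji₄*.

none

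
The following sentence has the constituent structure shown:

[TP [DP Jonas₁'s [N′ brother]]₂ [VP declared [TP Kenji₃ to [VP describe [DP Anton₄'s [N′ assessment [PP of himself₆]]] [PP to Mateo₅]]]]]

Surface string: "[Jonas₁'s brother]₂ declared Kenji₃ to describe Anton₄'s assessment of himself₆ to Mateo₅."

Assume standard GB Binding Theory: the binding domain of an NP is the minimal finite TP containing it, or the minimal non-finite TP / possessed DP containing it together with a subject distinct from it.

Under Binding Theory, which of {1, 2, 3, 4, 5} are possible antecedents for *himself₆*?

*himself* is an anaphor, so Principle A applies: it must be bound in its binding domain.
Binding domain of *himself₆*: the possessed DP, whose subject is Anton₄.
*Jonas₁* does not c-command the anaphor → cannot bind it.
*[Jonas₁'s brother]₂* c-commands the anaphor but is outside its binding domain → cannot satisfy Principle A.
*Kenji₃* c-commands the anaphor but is outside its binding domain → cannot satisfy Principle A.
*Anton₄* c-commands the anaphor within its binding domain → licit binder.
*Mateo₅* does not c-command the anaphor → cannot bind it.

{4}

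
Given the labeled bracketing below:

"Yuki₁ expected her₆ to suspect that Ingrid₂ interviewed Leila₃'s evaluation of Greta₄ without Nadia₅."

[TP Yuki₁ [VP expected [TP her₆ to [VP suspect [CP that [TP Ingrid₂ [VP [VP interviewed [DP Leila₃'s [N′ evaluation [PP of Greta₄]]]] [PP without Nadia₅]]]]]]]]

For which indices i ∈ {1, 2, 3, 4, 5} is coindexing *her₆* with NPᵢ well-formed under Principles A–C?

*her* is a pronoun, so Principle B applies: it must be free in its binding domain.
Binding domain of *her₆*: the matrix TP, whose subject is Yuki₁.
*Yuki₁* c-commands the pronoun within its binding domain → coindexation would violate Principle B.
*Ingrid₂*: the pronoun c-commands this R-expression → coindexation would violate Principle C on *Ingrid₂*.
*Leila₃*: the pronoun c-commands this R-expression → coindexation would violate Principle C on *Leila₃*.
*Greta₄*: the pronoun c-commands this R-expression → coindexation would violate Principle C on *Greta₄*.
*Nadia₅*: the pronoun c-commands this R-expression → coindexation would violate Principle C on *Nadia₅*.

none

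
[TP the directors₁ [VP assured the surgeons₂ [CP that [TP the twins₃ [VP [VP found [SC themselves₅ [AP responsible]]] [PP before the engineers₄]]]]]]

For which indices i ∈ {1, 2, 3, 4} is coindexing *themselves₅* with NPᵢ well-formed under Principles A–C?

*themselves* is an anaphor, so Principle A applies: it must be bound in its binding domain.
Binding domain of *themselves₅*: the embedded TP, whose subject is the twins₃.
*the directors₁* c-commands the anaphor but is outside its binding domain → cannot satisfy Principle A.
*the surgeons₂* c-commands the anaphor but is outside its binding domain → cannot satisfy Principle A.
*the twins₃* c-commands the anaphor within its binding domain → licit binder.
*the engineers₄* does not c-command the anaphor → cannot bind it.

{3}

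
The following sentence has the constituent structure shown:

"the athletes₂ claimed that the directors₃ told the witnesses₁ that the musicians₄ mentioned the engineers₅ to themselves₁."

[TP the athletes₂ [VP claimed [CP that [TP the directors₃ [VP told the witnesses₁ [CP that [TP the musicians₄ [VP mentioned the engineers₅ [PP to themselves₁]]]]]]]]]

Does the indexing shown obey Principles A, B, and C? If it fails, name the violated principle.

The two coindexed NPs are *the witnesses₁* and *themselves₁*.
*themselves₁* is an anaphor. Principle A requires it to be bound within its binding domain — the embedded TP, whose subject is the musicians₄.
Within that domain it is c-commanded by *the musicians₄*, *the engineers₅*, none of which share its index.
*the witnesses₁* does c-command the anaphor, but from outside its binding domain.
The anaphor is unbound in its domain → Principle A violation.

Principle A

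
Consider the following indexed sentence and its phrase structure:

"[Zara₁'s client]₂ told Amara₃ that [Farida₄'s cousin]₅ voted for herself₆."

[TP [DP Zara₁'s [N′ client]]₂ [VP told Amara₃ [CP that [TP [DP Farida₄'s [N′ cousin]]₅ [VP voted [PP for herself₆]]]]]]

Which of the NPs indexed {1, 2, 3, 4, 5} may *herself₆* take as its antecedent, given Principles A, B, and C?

*herself* is an anaphor, so Principle A applies: it must be bound in its binding domain.
Binding domain of *herself₆*: the embedded TP, whose subject is [Farida₄'s cousin]₅.
*Zara₁* does not c-command the anaphor → cannot bind it.
*[Zara₁'s client]₂* c-commands the anaphor but is outside its binding domain → cannot satisfy Principle A.
*Amara₃* c-commands the anaphor but is outside its binding domain → cannot satisfy Principle A.
*Farida₄* does not c-command the anaphor → cannot bind it.
*[Farida₄'s cousin]₅* c-commands the anaphor within its binding domain → licit binder.

{5}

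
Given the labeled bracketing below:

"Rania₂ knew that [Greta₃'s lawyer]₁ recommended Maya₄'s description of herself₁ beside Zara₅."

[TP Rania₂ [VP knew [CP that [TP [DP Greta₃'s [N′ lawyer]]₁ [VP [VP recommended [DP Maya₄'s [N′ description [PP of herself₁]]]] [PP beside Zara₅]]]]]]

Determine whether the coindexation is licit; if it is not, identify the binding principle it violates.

Principle A

The two coindexed NPs are *[Greta₃'s lawyer]₁* and *herself₁*.
*herself₁* is an anaphor. Principle A requires it to be bound within its binding domain — the possessed DP, whose subject is Maya₄.
Within that domain it is c-commanded by *Maya₄*, which does not share its index.
*[Greta₃'s lawyer]₁* does c-command the anaphor, but from outside its binding domain.
The anaphor is unbound in its domain → Principle A violation.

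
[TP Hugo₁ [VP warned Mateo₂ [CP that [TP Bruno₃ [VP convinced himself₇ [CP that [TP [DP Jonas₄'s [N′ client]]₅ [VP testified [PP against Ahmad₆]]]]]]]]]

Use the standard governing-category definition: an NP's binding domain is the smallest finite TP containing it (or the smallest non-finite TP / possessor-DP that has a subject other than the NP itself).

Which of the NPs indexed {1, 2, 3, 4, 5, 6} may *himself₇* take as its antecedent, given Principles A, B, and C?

{3}

*himself* is an anaphor, so Principle A applies: it must be bound in its binding domain.
Binding domain of *himself₇*: the embedded TP, whose subject is Bruno₃.
*Hugo₁* c-commands the anaphor but is outside its binding domain → cannot satisfy Principle A.
*Mateo₂* c-commands the anaphor but is outside its binding domain → cannot satisfy Principle A.
*Bruno₃* c-commands the anaphor within its binding domain → licit binder.
*Jonas₄* does not c-command the anaphor → cannot bind it.
*[Jonas₄'s client]₅* does not c-command the anaphor → cannot bind it.
*Ahmad₆* does not c-command the anaphor → cannot bind it.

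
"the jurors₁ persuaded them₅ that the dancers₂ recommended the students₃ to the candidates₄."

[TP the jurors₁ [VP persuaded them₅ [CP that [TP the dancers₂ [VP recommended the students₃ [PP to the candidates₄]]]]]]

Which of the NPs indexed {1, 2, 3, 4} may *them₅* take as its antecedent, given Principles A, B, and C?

none

*them* is a pronoun, so Principle B applies: it must be free in its binding domain.
Binding domain of *them₅*: the matrix TP, whose subject is the jurors₁.
*the jurors₁* c-commands the pronoun within its binding domain → coindexation would violate Principle B.
*the dancers₂*: the pronoun c-commands this R-expression → coindexation would violate Principle C on *the dancers₂*.
*the students₃*: the pronoun c-commands this R-expression → coindexation would violate Principle C on *the students₃*.
*the candidates₄*: the pronoun c-commands this R-expression → coindexation would violate Principle C on *the candidates₄*.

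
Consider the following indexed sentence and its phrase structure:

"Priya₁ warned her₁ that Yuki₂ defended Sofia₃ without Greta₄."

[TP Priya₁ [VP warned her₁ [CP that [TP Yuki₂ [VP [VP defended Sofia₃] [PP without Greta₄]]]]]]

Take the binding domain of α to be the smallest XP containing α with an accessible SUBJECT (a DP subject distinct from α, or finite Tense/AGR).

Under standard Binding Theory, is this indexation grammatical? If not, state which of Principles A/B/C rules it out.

The two coindexed NPs are *Priya₁* and *her₁*.
*her₁* is a pronoun. Its binding domain is the matrix TP, whose subject is Priya₁.
*Priya₁* c-commands it within that domain and carries the same index.
The pronoun is locally bound → Principle B violation.

Principle B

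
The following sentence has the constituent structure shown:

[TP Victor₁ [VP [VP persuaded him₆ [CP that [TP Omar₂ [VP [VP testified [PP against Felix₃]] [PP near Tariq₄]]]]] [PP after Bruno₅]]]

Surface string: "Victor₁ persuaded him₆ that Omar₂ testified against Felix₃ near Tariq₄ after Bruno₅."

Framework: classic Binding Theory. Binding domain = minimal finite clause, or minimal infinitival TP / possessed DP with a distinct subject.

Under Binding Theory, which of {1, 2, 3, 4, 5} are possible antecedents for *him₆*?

*him* is a pronoun, so Principle B applies: it must be free in its binding domain.
Binding domain of *him₆*: the matrix TP, whose subject is Victor₁.
*Victor₁* c-commands the pronoun within its binding domain → coindexation would violate Principle B.
*Omar₂*: the pronoun c-commands this R-expression → coindexation would violate Principle C on *Omar₂*.
*Felix₃*: the pronoun c-commands this R-expression → coindexation would violate Principle C on *Felix₃*.
*Tariq₄*: the pronoun c-commands this R-expression → coindexation would violate Principle C on *Tariq₄*.
*Bruno₅* and the pronoun do not c-command one another → neither Principle B nor Principle C is at stake; coindexation permitted.

{5}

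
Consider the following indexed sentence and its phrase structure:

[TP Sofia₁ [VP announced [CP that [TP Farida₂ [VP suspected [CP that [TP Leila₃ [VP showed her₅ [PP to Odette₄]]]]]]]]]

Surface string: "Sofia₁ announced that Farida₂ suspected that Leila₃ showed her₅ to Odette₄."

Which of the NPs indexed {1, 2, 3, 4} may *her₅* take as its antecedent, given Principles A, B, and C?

{1, 2}

*her* is a pronoun, so Principle B applies: it must be free in its binding domain.
Binding domain of *her₅*: the embedded TP, whose subject is Leila₃.
*Sofia₁* c-commands the pronoun but from outside its binding domain, and is not c-commanded by it → coindexation permitted.
*Farida₂* c-commands the pronoun but from outside its binding domain, and is not c-commanded by it → coindexation permitted.
*Leila₃* c-commands the pronoun within its binding domain → coindexation would violate Principle B.
*Odette₄*: the pronoun c-commands this R-expression → coindexation would violate Principle C on *Odette₄*.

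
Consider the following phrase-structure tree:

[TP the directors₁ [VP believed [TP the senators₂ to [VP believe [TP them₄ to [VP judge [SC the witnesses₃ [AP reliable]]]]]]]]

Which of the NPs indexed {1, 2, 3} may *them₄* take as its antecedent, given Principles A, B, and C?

*them* is a pronoun, so Principle B applies: it must be free in its binding domain.
Binding domain of *them₄*: the embedded TP, whose subject is the senators₂.
*the directors₁* c-commands the pronoun but from outside its binding domain, and is not c-commanded by it → coindexation permitted.
*the senators₂* c-commands the pronoun within its binding domain → coindexation would violate Principle B.
*the witnesses₃*: the pronoun c-commands this R-expression → coindexation would violate Principle C on *the witnesses₃*.

{1}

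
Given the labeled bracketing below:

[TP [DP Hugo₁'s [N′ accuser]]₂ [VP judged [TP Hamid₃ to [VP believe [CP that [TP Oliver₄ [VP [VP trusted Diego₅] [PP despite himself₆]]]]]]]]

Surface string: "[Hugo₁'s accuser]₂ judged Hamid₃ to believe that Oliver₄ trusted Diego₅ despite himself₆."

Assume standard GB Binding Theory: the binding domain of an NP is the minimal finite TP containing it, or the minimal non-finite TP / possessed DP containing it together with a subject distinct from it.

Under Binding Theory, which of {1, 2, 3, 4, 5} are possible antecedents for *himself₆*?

*himself* is an anaphor, so Principle A applies: it must be bound in its binding domain.
Binding domain of *himself₆*: the embedded TP, whose subject is Oliver₄.
*Hugo₁* does not c-command the anaphor → cannot bind it.
*[Hugo₁'s accuser]₂* c-commands the anaphor but is outside its binding domain → cannot satisfy Principle A.
*Hamid₃* c-commands the anaphor but is outside its binding domain → cannot satisfy Principle A.
*Oliver₄* c-commands the anaphor within its binding domain → licit binder.
*Diego₅* does not c-command the anaphor → cannot bind it.

{4}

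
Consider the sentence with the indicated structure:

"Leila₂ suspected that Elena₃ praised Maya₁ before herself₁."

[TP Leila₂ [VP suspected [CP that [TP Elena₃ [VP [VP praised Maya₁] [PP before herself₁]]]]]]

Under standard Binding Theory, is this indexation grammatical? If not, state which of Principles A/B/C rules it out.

The two coindexed NPs are *Maya₁* and *herself₁*.
*herself₁* is an anaphor. Principle A requires it to be bound within its binding domain — the embedded TP, whose subject is Elena₃.
Within that domain it is c-commanded by *Elena₃*, which does not share its index.
*Maya₁* does not c-command the anaphor at all.
The anaphor is unbound in its domain → Principle A violation.

Principle A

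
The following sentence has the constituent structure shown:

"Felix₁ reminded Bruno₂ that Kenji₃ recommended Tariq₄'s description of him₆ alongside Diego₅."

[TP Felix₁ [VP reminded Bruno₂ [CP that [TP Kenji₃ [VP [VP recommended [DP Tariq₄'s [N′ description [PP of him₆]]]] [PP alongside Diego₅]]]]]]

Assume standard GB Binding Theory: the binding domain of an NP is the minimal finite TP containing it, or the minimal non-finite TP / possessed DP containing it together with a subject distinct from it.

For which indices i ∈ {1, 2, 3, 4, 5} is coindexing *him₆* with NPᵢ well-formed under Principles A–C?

{1, 2, 3, 5}

*him* is a pronoun, so Principle B applies: it must be free in its binding domain.
Binding domain of *him₆*: the possessed DP, whose subject is Tariq₄.
*Felix₁* c-commands the pronoun but from outside its binding domain, and is not c-commanded by it → coindexation permitted.
*Bruno₂* c-commands the pronoun but from outside its binding domain, and is not c-commanded by it → coindexation permitted.
*Kenji₃* c-commands the pronoun but from outside its binding domain, and is not c-commanded by it → coindexation permitted.
*Tariq₄* c-commands the pronoun within its binding domain → coindexation would violate Principle B.
*Diego₅* and the pronoun do not c-command one another → neither Principle B nor Principle C is at stake; coindexation permitted.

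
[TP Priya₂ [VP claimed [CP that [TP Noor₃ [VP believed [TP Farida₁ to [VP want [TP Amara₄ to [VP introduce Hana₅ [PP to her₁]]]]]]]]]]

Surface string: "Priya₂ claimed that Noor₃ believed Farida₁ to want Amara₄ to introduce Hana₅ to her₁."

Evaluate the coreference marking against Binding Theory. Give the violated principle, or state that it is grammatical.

grammatical

The two coindexed NPs are *Farida₁* and *her₁*.
*her₁* is a pronoun; its binding domain is the embedded TP, whose subject is Amara₄. Within that domain it is c-commanded only by *Amara₄*, *Hana₅*, which carry a different index — the pronoun is free locally, so Principle B holds.
*Farida₁* is an R-expression; *her₁* does not c-command it, and no other NP shares its index, so Principle C is satisfied.
All principles are respected.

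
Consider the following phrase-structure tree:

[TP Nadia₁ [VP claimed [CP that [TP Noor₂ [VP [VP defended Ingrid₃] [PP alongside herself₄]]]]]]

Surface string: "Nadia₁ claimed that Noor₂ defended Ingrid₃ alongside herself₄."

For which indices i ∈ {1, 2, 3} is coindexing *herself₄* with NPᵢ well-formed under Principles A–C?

*herself* is an anaphor, so Principle A applies: it must be bound in its binding domain.
Binding domain of *herself₄*: the embedded TP, whose subject is Noor₂.
*Nadia₁* c-commands the anaphor but is outside its binding domain → cannot satisfy Principle A.
*Noor₂* c-commands the anaphor within its binding domain → licit binder.
*Ingrid₃* does not c-command the anaphor → cannot bind it.

{2}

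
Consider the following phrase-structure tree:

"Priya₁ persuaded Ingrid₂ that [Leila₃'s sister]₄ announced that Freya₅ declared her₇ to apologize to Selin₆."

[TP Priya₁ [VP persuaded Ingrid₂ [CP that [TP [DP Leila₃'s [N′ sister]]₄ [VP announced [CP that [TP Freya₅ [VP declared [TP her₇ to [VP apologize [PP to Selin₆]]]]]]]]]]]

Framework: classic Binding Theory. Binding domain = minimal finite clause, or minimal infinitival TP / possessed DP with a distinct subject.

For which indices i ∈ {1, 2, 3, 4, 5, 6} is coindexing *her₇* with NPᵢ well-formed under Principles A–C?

{1, 2, 3, 4}

*her* is a pronoun, so Principle B applies: it must be free in its binding domain.
Binding domain of *her₇*: the embedded TP, whose subject is Freya₅.
*Priya₁* c-commands the pronoun but from outside its binding domain, and is not c-commanded by it → coindexation permitted.
*Ingrid₂* c-commands the pronoun but from outside its binding domain, and is not c-commanded by it → coindexation permitted.
*Leila₃* and the pronoun do not c-command one another → neither Principle B nor Principle C is at stake; coindexation permitted.
*[Leila₃'s sister]₄* c-commands the pronoun but from outside its binding domain, and is not c-commanded by it → coindexation permitted.
*Freya₅* c-commands the pronoun within its binding domain → coindexation would violate Principle B.
*Selin₆*: the pronoun c-commands this R-expression → coindexation would violate Principle C on *Selin₆*.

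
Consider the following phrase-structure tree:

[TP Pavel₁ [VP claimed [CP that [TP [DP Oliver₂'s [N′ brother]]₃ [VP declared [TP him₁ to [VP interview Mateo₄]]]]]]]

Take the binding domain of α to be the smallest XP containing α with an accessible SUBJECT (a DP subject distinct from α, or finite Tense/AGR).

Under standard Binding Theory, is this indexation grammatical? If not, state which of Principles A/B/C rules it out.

grammatical

The two coindexed NPs are *Pavel₁* and *him₁*.
*him₁* is a pronoun; its binding domain is the embedded TP, whose subject is [Oliver₂'s brother]₃. Within that domain it is c-commanded only by *[Oliver₂'s brother]₃*, which carries a different index — the pronoun is free locally, so Principle B holds.
*Pavel₁* is an R-expression; *him₁* does not c-command it, and no other NP shares its index, so Principle C is satisfied.
All principles are respected.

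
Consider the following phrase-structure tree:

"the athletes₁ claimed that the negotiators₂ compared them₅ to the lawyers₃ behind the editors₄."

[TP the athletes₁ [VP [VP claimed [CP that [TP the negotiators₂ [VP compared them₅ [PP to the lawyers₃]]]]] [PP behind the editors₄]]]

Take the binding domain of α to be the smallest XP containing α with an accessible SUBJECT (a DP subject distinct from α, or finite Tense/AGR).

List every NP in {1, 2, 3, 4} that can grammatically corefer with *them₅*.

*them* is a pronoun, so Principle B applies: it must be free in its binding domain.
Binding domain of *them₅*: the embedded TP, whose subject is the negotiators₂.
*the athletes₁* c-commands the pronoun but from outside its binding domain, and is not c-commanded by it → coindexation permitted.
*the negotiators₂* c-commands the pronoun within its binding domain → coindexation would violate Principle B.
*the lawyers₃*: the pronoun c-commands this R-expression → coindexation would violate Principle C on *the lawyers₃*.
*the editors₄* and the pronoun do not c-command one another → neither Principle B nor Principle C is at stake; coindexation permitted.

{1, 4}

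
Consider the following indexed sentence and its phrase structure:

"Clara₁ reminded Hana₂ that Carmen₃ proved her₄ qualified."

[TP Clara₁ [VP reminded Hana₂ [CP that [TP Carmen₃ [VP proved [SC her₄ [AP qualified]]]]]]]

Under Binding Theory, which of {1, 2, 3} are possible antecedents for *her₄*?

{1, 2}

*her* is a pronoun, so Principle B applies: it must be free in its binding domain.
Binding domain of *her₄*: the embedded TP, whose subject is Carmen₃.
*Clara₁* c-commands the pronoun but from outside its binding domain, and is not c-commanded by it → coindexation permitted.
*Hana₂* c-commands the pronoun but from outside its binding domain, and is not c-commanded by it → coindexation permitted.
*Carmen₃* c-commands the pronoun within its binding domain → coindexation would violate Principle B.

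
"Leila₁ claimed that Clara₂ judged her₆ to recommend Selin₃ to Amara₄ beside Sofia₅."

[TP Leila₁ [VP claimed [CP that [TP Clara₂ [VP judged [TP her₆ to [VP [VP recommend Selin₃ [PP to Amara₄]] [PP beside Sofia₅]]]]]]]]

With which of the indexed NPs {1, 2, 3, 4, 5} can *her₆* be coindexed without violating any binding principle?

{1}

*her* is a pronoun, so Principle B applies: it must be free in its binding domain.
Binding domain of *her₆*: the embedded TP, whose subject is Clara₂.
*Leila₁* c-commands the pronoun but from outside its binding domain, and is not c-commanded by it → coindexation permitted.
*Clara₂* c-commands the pronoun within its binding domain → coindexation would violate Principle B.
*Selin₃*: the pronoun c-commands this R-expression → coindexation would violate Principle C on *Selin₃*.
*Amara₄*: the pronoun c-commands this R-expression → coindexation would violate Principle C on *Amara₄*.
*Sofia₅*: the pronoun c-commands this R-expression → coindexation would violate Principle C on *Sofia₅*.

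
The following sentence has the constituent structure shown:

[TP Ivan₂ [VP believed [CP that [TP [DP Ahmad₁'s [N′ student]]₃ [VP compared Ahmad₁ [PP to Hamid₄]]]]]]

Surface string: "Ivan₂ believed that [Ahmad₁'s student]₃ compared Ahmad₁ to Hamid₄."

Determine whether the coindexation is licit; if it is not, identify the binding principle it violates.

grammatical

The two coindexed NPs are *Ahmad₁* and *Ahmad₁*.
*Ahmad₁* is an R-expression; no coindexed NP c-commands it, so Principle C holds.
*Ahmad₁* is an R-expression; *Ahmad₁* does not c-command it, and no other NP shares its index, so Principle C is satisfied.
All principles are respected.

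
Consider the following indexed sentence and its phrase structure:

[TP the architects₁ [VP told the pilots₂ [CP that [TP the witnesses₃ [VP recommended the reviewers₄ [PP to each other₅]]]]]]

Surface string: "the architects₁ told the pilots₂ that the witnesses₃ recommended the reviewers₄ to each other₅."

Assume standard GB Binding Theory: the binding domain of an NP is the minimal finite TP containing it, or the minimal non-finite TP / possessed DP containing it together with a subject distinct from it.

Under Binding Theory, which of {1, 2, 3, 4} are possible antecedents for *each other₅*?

{3, 4}

*each other* is an anaphor, so Principle A applies: it must be bound in its binding domain.
Binding domain of *each other₅*: the embedded TP, whose subject is the witnesses₃.
*the architects₁* c-commands the anaphor but is outside its binding domain → cannot satisfy Principle A.
*the pilots₂* c-commands the anaphor but is outside its binding domain → cannot satisfy Principle A.
*the witnesses₃* c-commands the anaphor within its binding domain → licit binder.
*the reviewers₄* c-commands the anaphor within its binding domain → licit binder.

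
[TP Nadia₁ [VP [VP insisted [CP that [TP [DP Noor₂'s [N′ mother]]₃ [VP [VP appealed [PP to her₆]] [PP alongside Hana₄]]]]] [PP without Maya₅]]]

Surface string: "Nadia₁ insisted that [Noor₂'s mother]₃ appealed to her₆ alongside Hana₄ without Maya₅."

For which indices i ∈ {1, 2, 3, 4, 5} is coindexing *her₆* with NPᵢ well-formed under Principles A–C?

*her* is a pronoun, so Principle B applies: it must be free in its binding domain.
Binding domain of *her₆*: the embedded TP, whose subject is [Noor₂'s mother]₃.
*Nadia₁* c-commands the pronoun but from outside its binding domain, and is not c-commanded by it → coindexation permitted.
*Noor₂* and the pronoun do not c-command one another → neither Principle B nor Principle C is at stake; coindexation permitted.
*[Noor₂'s mother]₃* c-commands the pronoun within its binding domain → coindexation would violate Principle B.
*Hana₄* and the pronoun do not c-command one another → neither Principle B nor Principle C is at stake; coindexation permitted.
*Maya₅* and the pronoun do not c-command one another → neither Principle B nor Principle C is at stake; coindexation permitted.

{1, 2, 4, 5}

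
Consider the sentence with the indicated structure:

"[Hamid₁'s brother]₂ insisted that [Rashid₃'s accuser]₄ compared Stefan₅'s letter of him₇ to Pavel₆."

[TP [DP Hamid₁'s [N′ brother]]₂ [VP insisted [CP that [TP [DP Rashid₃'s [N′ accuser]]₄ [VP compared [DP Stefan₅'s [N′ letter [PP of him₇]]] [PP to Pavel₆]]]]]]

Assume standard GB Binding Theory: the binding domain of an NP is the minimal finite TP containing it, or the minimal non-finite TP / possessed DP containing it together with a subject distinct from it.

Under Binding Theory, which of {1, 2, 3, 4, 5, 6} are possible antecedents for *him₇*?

*him* is a pronoun, so Principle B applies: it must be free in its binding domain.
Binding domain of *him₇*: the possessed DP, whose subject is Stefan₅.
*Hamid₁* and the pronoun do not c-command one another → neither Principle B nor Principle C is at stake; coindexation permitted.
*[Hamid₁'s brother]₂* c-commands the pronoun but from outside its binding domain, and is not c-commanded by it → coindexation permitted.
*Rashid₃* and the pronoun do not c-command one another → neither Principle B nor Principle C is at stake; coindexation permitted.
*[Rashid₃'s accuser]₄* c-commands the pronoun but from outside its binding domain, and is not c-commanded by it → coindexation permitted.
*Stefan₅* c-commands the pronoun within its binding domain → coindexation would violate Principle B.
*Pavel₆* and the pronoun do not c-command one another → neither Principle B nor Principle C is at stake; coindexation permitted.

{1, 2, 3, 4, 6}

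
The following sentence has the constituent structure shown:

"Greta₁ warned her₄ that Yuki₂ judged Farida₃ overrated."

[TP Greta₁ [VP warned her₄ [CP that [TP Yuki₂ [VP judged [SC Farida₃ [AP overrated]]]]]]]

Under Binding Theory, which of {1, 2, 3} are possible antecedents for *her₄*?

none

*her* is a pronoun, so Principle B applies: it must be free in its binding domain.
Binding domain of *her₄*: the matrix TP, whose subject is Greta₁.
*Greta₁* c-commands the pronoun within its binding domain → coindexation would violate Principle B.
*Yuki₂*: the pronoun c-commands this R-expression → coindexation would violate Principle C on *Yuki₂*.
*Farida₃*: the pronoun c-commands this R-expression → coindexation would violate Principle C on *Farida₃*.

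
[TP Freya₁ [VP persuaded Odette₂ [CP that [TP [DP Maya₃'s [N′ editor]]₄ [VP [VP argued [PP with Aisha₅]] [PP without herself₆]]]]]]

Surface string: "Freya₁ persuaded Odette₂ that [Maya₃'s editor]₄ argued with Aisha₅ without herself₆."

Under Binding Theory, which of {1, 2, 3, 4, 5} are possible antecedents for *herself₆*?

{4}

*herself* is an anaphor, so Principle A applies: it must be bound in its binding domain.
Binding domain of *herself₆*: the embedded TP, whose subject is [Maya₃'s editor]₄.
*Freya₁* c-commands the anaphor but is outside its binding domain → cannot satisfy Principle A.
*Odette₂* c-commands the anaphor but is outside its binding domain → cannot satisfy Principle A.
*Maya₃* does not c-command the anaphor → cannot bind it.
*[Maya₃'s editor]₄* c-commands the anaphor within its binding domain → licit binder.
*Aisha₅* does not c-command the anaphor → cannot bind it.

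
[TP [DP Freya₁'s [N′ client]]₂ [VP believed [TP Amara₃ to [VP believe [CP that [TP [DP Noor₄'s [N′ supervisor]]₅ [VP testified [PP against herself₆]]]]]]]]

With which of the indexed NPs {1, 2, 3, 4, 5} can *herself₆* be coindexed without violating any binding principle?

{5}

*herself* is an anaphor, so Principle A applies: it must be bound in its binding domain.
Binding domain of *herself₆*: the embedded TP, whose subject is [Noor₄'s supervisor]₅.
*Freya₁* does not c-command the anaphor → cannot bind it.
*[Freya₁'s client]₂* c-commands the anaphor but is outside its binding domain → cannot satisfy Principle A.
*Amara₃* c-commands the anaphor but is outside its binding domain → cannot satisfy Principle A.
*Noor₄* does not c-command the anaphor → cannot bind it.
*[Noor₄'s supervisor]₅* c-commands the anaphor within its binding domain → licit binder.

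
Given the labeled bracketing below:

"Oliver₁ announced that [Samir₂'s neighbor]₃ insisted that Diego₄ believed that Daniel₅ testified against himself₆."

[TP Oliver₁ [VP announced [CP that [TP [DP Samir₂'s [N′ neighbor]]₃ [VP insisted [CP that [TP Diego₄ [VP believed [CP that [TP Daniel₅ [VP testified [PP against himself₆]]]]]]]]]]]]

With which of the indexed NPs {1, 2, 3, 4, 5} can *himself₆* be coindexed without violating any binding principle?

*himself* is an anaphor, so Principle A applies: it must be bound in its binding domain.
Binding domain of *himself₆*: the embedded TP, whose subject is Daniel₅.
*Oliver₁* c-commands the anaphor but is outside its binding domain → cannot satisfy Principle A.
*Samir₂* does not c-command the anaphor → cannot bind it.
*[Samir₂'s neighbor]₃* c-commands the anaphor but is outside its binding domain → cannot satisfy Principle A.
*Diego₄* c-commands the anaphor but is outside its binding domain → cannot satisfy Principle A.
*Daniel₅* c-commands the anaphor within its binding domain → licit binder.

{5}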